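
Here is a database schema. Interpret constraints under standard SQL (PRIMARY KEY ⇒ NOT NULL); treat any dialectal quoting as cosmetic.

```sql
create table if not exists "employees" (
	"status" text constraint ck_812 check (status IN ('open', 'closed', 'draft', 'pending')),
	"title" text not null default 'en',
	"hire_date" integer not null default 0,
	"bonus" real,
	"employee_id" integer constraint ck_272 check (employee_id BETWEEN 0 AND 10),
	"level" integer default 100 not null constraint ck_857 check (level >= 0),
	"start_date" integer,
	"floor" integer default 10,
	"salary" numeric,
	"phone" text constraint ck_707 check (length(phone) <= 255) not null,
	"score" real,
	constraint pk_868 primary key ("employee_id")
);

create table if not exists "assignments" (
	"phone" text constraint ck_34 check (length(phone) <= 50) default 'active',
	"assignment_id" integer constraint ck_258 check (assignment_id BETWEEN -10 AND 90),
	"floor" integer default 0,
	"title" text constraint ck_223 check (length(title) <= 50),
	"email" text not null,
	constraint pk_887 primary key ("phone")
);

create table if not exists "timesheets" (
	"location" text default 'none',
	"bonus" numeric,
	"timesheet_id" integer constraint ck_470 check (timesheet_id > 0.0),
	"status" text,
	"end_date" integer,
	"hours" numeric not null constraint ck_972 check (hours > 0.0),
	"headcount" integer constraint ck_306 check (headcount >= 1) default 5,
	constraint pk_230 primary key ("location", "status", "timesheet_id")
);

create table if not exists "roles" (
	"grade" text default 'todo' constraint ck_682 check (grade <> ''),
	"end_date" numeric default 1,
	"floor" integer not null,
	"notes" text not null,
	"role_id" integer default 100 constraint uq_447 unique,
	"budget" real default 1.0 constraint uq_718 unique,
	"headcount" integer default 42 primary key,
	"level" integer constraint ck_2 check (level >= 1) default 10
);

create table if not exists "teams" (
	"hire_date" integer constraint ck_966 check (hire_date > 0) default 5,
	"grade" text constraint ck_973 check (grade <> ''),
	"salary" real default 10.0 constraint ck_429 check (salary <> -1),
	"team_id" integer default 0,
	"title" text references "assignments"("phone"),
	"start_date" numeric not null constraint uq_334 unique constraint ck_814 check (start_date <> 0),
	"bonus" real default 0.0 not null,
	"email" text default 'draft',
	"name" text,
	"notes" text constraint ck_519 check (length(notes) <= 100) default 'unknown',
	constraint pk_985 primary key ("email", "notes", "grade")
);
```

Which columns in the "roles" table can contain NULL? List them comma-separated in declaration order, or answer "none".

grade, end_date, role_id, budget, level

- grade: CHECK does not forbid NULL (a CHECK constraint passes when its expression is NULL) → nullable.
- end_date: DEFAULT only fills an omitted column; an explicit NULL is still allowed → nullable.
- floor: declared NOT NULL → not nullable.
- notes: declared NOT NULL → not nullable.
- role_id: UNIQUE does not imply NOT NULL → nullable.
- budget: UNIQUE does not imply NOT NULL → nullable.
- headcount: part of the PRIMARY KEY, which implies NOT NULL → not nullable.
- level: CHECK does not forbid NULL (a CHECK constraint passes when its expression is NULL) → nullable.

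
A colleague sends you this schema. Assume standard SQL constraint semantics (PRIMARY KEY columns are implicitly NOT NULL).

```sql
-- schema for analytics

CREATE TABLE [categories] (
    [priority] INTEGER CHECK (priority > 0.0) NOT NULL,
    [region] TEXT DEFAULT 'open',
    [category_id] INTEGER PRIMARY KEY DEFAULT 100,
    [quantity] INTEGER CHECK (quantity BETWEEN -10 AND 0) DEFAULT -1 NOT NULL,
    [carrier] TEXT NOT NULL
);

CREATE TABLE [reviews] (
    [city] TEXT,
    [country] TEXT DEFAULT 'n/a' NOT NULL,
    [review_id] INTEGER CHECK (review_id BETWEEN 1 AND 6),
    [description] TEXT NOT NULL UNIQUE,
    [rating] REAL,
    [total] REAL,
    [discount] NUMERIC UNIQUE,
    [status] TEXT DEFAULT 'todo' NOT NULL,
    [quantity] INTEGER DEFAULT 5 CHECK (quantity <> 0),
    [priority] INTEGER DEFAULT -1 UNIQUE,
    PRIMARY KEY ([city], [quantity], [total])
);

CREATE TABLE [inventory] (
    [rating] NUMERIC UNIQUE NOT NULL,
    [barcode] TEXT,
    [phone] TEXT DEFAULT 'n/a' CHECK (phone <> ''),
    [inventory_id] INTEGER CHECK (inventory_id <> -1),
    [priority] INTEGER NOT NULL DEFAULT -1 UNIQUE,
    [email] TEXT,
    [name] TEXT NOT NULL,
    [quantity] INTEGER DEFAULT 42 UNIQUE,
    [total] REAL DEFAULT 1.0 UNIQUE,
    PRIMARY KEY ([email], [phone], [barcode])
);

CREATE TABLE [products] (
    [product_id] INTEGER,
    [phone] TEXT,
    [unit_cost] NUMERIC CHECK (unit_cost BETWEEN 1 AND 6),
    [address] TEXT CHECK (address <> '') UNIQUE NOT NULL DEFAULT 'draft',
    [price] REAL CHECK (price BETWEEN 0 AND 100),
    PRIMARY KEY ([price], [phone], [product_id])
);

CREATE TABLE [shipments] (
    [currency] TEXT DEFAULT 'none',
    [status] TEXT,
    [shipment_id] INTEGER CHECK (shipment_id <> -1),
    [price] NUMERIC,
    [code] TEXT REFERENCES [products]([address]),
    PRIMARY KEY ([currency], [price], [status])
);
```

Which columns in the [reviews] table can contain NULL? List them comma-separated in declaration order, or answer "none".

review_id, rating, discount, priority

- city: part of the PRIMARY KEY, which implies NOT NULL → not nullable.
- country: declared NOT NULL → not nullable.
- review_id: CHECK does not forbid NULL (a CHECK constraint passes when its expression is NULL) → nullable.
- description: declared NOT NULL → not nullable.
- rating: no NOT NULL constraint applies → nullable.
- total: part of the PRIMARY KEY, which implies NOT NULL → not nullable.
- discount: UNIQUE does not imply NOT NULL → nullable.
- status: declared NOT NULL → not nullable.
- quantity: part of the PRIMARY KEY, which implies NOT NULL → not nullable.
- priority: UNIQUE does not imply NOT NULL → nullable.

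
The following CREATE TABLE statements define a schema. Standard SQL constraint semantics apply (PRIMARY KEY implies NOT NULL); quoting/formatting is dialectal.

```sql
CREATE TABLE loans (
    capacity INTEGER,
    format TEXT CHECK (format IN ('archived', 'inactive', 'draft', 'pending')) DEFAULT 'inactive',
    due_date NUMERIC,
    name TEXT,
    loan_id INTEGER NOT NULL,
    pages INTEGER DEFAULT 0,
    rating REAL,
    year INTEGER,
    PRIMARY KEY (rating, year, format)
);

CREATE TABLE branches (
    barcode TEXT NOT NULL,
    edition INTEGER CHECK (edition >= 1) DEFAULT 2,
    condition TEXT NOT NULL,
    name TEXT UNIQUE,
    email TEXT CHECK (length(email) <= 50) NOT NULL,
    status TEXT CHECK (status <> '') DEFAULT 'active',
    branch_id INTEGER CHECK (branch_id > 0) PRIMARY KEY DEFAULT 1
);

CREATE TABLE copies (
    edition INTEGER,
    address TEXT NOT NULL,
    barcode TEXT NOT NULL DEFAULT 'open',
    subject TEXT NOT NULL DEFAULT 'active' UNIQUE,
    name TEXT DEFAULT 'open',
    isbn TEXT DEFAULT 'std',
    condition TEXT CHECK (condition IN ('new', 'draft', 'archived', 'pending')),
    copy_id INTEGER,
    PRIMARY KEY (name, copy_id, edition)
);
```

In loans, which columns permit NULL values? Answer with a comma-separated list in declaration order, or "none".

- capacity: no NOT NULL constraint applies → nullable.
- format: part of the PRIMARY KEY, which implies NOT NULL → not nullable.
- due_date: no NOT NULL constraint applies → nullable.
- name: no NOT NULL constraint applies → nullable.
- loan_id: declared NOT NULL → not nullable.
- pages: DEFAULT only fills an omitted column; an explicit NULL is still allowed → nullable.
- rating: part of the PRIMARY KEY, which implies NOT NULL → not nullable.
- year: part of the PRIMARY KEY, which implies NOT NULL → not nullable.

capacity, due_date, name, pages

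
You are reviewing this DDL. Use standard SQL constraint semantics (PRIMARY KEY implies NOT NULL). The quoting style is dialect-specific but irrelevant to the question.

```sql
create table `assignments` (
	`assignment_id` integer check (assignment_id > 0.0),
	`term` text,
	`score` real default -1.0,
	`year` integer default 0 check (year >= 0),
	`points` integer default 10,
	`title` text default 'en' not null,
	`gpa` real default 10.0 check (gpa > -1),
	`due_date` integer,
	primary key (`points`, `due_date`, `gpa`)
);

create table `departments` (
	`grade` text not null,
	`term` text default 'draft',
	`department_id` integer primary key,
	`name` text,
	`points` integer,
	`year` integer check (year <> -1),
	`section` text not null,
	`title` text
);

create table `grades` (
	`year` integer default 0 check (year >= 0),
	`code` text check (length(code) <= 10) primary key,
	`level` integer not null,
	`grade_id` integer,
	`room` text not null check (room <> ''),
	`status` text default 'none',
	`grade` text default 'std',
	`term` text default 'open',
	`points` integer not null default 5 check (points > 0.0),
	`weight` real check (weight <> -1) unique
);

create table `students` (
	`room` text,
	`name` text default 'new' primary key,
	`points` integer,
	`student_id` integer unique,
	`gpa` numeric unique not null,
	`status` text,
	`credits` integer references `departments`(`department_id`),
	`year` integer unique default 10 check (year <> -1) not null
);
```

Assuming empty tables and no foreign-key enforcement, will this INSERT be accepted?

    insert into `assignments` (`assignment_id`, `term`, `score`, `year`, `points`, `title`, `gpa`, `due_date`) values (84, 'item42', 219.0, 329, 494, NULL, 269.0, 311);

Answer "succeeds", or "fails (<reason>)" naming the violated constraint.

title is explicitly set to NULL, but title is declared NOT NULL.

fails (NOT NULL on title)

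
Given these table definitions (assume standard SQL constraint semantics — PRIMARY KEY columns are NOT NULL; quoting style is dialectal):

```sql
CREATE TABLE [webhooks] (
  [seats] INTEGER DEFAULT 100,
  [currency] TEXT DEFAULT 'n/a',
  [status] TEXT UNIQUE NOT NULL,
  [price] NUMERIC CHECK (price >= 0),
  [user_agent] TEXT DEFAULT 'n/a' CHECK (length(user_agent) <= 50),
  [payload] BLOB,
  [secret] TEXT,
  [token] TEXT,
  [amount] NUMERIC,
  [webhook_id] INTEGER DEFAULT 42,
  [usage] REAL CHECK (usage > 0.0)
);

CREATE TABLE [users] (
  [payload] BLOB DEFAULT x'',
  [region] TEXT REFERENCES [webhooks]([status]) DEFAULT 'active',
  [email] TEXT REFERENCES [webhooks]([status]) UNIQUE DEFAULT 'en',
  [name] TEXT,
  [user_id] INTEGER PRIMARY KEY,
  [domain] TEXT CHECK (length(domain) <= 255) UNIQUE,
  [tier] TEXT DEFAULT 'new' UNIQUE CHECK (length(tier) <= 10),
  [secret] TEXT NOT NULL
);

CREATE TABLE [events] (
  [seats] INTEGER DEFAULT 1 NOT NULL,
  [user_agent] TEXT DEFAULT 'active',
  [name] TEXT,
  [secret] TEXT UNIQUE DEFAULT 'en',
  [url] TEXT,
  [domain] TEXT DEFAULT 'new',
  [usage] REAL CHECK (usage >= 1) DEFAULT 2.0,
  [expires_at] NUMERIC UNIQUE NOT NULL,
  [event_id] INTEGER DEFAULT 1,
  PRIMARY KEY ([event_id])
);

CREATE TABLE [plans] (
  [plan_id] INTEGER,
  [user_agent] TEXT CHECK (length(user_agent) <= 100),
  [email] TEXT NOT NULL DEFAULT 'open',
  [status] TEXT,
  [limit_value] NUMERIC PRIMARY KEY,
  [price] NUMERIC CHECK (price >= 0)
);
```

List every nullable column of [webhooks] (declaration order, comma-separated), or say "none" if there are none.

seats, currency, price, user_agent, payload, secret, token, amount, webhook_id, usage

- seats: DEFAULT only fills an omitted column; an explicit NULL is still allowed → nullable.
- currency: DEFAULT only fills an omitted column; an explicit NULL is still allowed → nullable.
- status: declared NOT NULL → not nullable.
- price: CHECK does not forbid NULL (a CHECK constraint passes when its expression is NULL) → nullable.
- user_agent: CHECK does not forbid NULL (a CHECK constraint passes when its expression is NULL) → nullable.
- payload: no NOT NULL constraint applies → nullable.
- secret: no NOT NULL constraint applies → nullable.
- token: no NOT NULL constraint applies → nullable.
- amount: no NOT NULL constraint applies → nullable.
- webhook_id: DEFAULT only fills an omitted column; an explicit NULL is still allowed → nullable.
- usage: CHECK does not forbid NULL (a CHECK constraint passes when its expression is NULL) → nullable.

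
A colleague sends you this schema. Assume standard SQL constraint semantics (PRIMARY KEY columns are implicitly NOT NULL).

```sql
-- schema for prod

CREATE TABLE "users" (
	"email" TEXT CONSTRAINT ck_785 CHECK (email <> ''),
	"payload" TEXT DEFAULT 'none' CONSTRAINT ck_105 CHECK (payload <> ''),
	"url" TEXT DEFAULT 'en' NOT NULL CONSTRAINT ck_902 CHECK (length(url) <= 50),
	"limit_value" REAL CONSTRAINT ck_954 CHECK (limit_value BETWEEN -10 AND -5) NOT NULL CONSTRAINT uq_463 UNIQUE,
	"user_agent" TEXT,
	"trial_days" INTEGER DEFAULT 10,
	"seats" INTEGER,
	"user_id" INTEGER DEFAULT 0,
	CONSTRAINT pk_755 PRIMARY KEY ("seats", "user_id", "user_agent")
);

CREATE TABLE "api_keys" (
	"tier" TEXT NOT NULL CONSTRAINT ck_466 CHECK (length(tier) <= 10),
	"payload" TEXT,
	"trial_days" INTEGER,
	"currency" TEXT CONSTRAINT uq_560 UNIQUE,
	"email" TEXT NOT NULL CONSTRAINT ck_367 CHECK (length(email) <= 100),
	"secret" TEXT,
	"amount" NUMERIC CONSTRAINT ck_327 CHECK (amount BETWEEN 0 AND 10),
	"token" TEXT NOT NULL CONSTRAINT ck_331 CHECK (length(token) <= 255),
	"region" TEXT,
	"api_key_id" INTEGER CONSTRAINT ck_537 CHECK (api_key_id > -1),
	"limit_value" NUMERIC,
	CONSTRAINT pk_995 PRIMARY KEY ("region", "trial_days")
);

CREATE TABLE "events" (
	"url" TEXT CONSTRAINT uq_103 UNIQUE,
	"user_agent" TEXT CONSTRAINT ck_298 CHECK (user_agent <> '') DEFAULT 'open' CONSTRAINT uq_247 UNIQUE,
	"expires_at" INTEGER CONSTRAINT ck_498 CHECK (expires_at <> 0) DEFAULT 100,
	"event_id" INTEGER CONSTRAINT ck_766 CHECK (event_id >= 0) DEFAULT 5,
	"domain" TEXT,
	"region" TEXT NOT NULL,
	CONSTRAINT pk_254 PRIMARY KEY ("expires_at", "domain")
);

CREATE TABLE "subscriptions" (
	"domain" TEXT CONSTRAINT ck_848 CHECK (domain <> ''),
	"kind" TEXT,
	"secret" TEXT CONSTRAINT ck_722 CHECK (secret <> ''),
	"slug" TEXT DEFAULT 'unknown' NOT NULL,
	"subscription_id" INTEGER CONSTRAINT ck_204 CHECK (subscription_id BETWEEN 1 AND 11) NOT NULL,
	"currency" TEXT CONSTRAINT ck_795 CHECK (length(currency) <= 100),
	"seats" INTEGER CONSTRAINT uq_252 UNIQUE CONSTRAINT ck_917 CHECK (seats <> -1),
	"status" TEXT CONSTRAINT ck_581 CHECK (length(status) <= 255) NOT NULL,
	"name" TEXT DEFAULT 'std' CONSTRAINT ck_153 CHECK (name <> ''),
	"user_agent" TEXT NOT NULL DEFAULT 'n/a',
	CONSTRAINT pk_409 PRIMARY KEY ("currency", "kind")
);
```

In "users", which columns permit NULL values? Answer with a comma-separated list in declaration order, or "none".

- email: CHECK does not forbid NULL (a CHECK constraint passes when its expression is NULL) → nullable.
- payload: CHECK does not forbid NULL (a CHECK constraint passes when its expression is NULL) → nullable.
- url: declared NOT NULL → not nullable.
- limit_value: declared NOT NULL → not nullable.
- user_agent: part of the PRIMARY KEY, which implies NOT NULL → not nullable.
- trial_days: DEFAULT only fills an omitted column; an explicit NULL is still allowed → nullable.
- seats: part of the PRIMARY KEY, which implies NOT NULL → not nullable.
- user_id: part of the PRIMARY KEY, which implies NOT NULL → not nullable.

email, payload, trial_days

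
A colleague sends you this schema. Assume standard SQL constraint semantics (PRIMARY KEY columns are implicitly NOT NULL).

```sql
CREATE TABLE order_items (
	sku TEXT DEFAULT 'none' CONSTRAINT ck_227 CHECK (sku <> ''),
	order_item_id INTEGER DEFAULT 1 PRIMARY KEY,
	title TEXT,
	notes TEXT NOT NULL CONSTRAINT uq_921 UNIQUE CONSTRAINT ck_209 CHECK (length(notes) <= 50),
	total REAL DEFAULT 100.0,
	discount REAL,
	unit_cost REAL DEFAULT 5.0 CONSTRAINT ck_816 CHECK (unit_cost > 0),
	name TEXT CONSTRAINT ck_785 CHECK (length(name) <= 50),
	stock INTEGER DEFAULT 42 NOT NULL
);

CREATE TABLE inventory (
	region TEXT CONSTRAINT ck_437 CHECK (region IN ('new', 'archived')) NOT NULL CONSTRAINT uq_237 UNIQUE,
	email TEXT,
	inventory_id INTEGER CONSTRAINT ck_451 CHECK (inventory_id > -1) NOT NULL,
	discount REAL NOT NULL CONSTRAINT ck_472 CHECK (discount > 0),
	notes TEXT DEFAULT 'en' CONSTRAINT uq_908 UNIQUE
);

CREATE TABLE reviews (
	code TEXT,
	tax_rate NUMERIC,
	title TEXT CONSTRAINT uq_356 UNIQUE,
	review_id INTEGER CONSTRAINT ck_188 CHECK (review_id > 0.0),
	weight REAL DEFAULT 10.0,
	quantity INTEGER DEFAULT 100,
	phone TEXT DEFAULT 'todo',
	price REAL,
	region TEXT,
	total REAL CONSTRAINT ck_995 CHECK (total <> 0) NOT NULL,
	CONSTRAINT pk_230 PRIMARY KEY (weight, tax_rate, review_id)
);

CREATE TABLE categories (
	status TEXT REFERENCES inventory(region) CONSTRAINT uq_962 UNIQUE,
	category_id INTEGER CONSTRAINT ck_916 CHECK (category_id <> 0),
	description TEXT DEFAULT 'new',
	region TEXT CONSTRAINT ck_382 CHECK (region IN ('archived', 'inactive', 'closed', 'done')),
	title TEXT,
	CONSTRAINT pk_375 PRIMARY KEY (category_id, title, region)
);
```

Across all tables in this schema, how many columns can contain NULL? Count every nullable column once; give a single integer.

16

order_items: 6 nullable (sku, title, total, discount, unit_cost, name — PK (order_item_id) and explicit NOT NULL columns excluded).
inventory: 2 nullable (email, notes — PK none and explicit NOT NULL columns excluded).
reviews: 6 nullable (code, title, quantity, phone, price, region — PK (weight, tax_rate, review_id) and explicit NOT NULL columns excluded).
categories: 2 nullable (status, description — PK (category_id, title, region) and explicit NOT NULL columns excluded).
Total: 6 + 2 + 6 + 2 = 16.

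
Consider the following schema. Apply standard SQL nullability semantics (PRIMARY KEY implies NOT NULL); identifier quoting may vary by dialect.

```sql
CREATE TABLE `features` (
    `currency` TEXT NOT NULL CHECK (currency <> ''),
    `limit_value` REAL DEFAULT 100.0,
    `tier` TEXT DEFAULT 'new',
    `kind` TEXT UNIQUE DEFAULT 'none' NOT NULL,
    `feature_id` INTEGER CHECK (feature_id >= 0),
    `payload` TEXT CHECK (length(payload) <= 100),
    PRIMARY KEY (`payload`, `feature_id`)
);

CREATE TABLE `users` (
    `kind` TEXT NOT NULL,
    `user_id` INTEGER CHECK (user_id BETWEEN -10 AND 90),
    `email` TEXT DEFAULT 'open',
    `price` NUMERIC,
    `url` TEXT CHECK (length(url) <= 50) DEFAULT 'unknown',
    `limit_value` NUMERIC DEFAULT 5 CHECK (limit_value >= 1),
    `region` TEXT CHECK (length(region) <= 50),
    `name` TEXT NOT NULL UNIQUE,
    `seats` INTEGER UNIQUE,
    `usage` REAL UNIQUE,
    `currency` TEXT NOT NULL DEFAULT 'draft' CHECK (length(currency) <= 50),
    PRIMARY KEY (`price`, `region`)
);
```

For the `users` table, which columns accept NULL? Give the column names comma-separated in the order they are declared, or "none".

user_id, email, url, limit_value, seats, usage

- kind: declared NOT NULL → not nullable.
- user_id: CHECK does not forbid NULL (a CHECK constraint passes when its expression is NULL) → nullable.
- email: DEFAULT only fills an omitted column; an explicit NULL is still allowed → nullable.
- price: part of the PRIMARY KEY, which implies NOT NULL → not nullable.
- url: CHECK does not forbid NULL (a CHECK constraint passes when its expression is NULL) → nullable.
- limit_value: CHECK does not forbid NULL (a CHECK constraint passes when its expression is NULL) → nullable.
- region: part of the PRIMARY KEY, which implies NOT NULL → not nullable.
- name: declared NOT NULL → not nullable.
- seats: UNIQUE does not imply NOT NULL → nullable.
- usage: UNIQUE does not imply NOT NULL → nullable.
- currency: declared NOT NULL → not nullable.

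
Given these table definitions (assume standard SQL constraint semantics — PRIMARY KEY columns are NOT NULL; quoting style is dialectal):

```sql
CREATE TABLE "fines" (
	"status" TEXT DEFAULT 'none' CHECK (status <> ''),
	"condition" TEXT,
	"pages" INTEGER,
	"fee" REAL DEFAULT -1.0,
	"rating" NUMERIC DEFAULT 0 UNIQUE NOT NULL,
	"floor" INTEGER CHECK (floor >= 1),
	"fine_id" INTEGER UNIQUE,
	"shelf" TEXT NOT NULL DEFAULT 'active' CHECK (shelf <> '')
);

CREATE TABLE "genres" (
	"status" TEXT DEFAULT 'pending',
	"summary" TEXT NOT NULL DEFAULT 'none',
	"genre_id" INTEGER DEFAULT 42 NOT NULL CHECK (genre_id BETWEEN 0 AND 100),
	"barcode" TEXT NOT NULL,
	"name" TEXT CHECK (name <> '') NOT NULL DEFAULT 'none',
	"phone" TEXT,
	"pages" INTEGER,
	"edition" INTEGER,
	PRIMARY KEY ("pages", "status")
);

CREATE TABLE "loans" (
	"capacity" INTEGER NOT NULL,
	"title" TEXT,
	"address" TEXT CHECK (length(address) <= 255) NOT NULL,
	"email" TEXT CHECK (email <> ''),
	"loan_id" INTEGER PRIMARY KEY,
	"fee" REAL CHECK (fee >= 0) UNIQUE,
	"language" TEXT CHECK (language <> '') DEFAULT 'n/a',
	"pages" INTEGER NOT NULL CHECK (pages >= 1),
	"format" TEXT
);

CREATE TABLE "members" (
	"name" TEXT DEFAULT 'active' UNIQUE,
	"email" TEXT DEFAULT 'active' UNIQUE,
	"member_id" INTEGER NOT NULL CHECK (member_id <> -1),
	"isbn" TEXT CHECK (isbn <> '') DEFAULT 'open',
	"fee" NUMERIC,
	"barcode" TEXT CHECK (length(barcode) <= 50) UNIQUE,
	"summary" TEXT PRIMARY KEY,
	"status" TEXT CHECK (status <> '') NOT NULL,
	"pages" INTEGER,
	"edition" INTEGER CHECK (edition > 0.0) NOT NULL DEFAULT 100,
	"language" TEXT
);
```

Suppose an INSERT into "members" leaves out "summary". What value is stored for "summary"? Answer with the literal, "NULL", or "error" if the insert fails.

error

summary has no DEFAULT clause.
Omitting it would insert NULL, but it is part of the PRIMARY KEY, so the INSERT fails.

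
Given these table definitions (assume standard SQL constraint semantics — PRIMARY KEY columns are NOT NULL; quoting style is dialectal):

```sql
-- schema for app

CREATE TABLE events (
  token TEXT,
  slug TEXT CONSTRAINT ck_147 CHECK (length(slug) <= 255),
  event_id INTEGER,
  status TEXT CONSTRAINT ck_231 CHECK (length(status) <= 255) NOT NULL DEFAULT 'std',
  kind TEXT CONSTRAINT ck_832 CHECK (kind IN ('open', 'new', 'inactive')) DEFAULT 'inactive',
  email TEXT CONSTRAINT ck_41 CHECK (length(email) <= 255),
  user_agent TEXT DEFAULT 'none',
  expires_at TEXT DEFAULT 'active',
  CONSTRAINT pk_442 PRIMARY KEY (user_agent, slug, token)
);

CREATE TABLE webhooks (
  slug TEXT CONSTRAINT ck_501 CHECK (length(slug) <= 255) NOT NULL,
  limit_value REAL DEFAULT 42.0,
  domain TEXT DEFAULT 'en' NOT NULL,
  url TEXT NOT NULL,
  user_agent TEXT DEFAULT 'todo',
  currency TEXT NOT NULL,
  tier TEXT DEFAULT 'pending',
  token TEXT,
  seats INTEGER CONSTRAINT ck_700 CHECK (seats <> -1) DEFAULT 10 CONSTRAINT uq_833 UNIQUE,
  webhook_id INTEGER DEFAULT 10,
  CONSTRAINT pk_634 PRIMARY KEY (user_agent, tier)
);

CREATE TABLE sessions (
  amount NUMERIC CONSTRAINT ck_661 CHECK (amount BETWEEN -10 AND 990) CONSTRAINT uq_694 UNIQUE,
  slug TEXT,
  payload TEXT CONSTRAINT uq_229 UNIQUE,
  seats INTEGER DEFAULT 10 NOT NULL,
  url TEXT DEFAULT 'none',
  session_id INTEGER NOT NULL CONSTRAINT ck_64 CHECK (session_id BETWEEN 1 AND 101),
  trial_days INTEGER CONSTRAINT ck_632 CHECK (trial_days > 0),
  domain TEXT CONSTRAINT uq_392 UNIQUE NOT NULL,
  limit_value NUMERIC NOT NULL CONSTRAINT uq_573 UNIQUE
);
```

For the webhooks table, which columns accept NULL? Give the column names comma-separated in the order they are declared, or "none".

limit_value, token, seats, webhook_id

- slug: declared NOT NULL → not nullable.
- limit_value: DEFAULT only fills an omitted column; an explicit NULL is still allowed → nullable.
- domain: declared NOT NULL → not nullable.
- url: declared NOT NULL → not nullable.
- user_agent: part of the PRIMARY KEY, which implies NOT NULL → not nullable.
- currency: declared NOT NULL → not nullable.
- tier: part of the PRIMARY KEY, which implies NOT NULL → not nullable.
- token: no NOT NULL constraint applies → nullable.
- seats: CHECK does not forbid NULL (a CHECK constraint passes when its expression is NULL) → nullable.
- webhook_id: DEFAULT only fills an omitted column; an explicit NULL is still allowed → nullable.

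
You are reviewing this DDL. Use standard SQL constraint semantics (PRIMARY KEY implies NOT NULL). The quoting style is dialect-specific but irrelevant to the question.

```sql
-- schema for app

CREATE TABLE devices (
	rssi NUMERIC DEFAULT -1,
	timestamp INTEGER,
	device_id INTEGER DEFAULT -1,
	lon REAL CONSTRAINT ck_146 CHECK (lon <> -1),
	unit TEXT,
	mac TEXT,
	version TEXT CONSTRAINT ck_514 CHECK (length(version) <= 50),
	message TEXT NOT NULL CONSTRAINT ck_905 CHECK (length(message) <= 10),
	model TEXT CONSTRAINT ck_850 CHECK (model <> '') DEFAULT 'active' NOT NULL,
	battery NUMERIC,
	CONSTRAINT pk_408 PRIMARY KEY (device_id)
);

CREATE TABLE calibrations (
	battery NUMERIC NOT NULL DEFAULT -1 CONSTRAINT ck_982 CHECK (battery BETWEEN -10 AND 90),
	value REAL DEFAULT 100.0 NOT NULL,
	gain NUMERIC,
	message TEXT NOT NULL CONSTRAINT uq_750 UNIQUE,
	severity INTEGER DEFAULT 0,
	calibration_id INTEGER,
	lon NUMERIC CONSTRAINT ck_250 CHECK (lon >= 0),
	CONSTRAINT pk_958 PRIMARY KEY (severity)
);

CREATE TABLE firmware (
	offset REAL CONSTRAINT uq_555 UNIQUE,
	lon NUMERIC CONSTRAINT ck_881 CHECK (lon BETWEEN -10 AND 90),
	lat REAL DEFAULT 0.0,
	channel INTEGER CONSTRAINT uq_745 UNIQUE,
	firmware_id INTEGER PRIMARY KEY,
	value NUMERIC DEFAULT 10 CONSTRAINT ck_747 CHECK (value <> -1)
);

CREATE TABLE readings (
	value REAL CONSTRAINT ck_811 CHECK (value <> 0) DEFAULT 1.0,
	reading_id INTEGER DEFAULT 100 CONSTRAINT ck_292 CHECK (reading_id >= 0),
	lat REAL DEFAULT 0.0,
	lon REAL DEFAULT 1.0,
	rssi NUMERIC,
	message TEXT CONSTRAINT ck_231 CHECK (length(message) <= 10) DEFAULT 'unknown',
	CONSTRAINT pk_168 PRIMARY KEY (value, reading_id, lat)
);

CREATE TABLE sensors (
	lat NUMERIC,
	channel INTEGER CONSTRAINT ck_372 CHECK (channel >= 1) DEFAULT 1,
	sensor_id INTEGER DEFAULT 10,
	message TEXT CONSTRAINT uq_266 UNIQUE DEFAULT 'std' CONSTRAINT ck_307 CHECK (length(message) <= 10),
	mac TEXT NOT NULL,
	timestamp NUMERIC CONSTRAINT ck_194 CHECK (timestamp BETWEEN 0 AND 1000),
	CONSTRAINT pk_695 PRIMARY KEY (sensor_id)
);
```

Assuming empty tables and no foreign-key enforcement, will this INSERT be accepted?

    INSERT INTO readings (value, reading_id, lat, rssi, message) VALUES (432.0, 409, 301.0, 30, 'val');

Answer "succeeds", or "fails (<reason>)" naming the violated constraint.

succeeds

NOT NULL columns: lat is supplied; reading_id is supplied; value is supplied.
CHECK constraints: 432.0 satisfies (value <> 0); 409 satisfies (reading_id >= 0); 'val' satisfies (length(message) <= 10).
No constraint is violated.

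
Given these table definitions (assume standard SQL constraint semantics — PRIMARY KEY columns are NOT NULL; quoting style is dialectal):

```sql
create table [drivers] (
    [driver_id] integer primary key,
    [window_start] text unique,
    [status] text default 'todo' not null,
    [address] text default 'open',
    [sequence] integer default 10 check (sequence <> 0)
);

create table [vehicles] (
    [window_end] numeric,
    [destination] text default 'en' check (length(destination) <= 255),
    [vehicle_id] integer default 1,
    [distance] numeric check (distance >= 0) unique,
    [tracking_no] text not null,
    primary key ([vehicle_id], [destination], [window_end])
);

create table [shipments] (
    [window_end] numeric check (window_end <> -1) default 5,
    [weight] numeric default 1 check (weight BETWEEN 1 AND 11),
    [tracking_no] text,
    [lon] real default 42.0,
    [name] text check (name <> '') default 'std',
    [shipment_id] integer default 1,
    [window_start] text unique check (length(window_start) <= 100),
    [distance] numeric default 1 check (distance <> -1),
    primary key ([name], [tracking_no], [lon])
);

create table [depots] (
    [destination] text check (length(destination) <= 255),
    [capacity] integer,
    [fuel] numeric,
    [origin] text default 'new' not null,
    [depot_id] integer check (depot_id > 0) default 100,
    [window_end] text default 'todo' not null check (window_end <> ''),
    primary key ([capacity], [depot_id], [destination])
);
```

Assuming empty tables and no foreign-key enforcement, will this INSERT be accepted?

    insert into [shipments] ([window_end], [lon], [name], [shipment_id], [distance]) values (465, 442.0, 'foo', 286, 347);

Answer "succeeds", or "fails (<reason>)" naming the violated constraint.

fails (NOT NULL on tracking_no)

tracking_no is omitted from the column list and has no DEFAULT, so it would receive NULL.
But tracking_no is part of the PRIMARY KEY (implied NOT NULL).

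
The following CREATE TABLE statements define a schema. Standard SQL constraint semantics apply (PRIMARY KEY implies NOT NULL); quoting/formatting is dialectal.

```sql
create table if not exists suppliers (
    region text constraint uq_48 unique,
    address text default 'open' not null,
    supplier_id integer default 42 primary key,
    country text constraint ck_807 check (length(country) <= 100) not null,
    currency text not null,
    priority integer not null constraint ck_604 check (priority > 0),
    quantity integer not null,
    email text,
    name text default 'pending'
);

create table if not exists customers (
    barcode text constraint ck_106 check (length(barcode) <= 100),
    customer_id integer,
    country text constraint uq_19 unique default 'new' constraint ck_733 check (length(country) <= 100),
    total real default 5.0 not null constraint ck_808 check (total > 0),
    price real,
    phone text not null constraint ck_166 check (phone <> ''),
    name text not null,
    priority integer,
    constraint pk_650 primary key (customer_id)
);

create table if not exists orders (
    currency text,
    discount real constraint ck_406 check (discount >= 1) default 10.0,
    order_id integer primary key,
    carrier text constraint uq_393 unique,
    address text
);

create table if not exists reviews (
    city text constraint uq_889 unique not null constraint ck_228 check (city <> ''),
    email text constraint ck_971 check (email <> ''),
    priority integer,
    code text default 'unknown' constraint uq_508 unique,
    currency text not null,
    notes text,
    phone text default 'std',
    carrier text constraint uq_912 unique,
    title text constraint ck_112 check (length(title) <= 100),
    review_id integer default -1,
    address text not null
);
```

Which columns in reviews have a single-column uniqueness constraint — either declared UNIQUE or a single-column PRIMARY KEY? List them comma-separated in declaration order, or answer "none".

city, code, carrier

- city: declared UNIQUE → unique.
- email: no UNIQUE or single-column PK constraint.
- priority: no UNIQUE or single-column PK constraint.
- code: declared UNIQUE → unique.
- currency: no UNIQUE or single-column PK constraint.
- notes: no UNIQUE or single-column PK constraint.
- phone: no UNIQUE or single-column PK constraint.
- carrier: declared UNIQUE → unique.
- title: no UNIQUE or single-column PK constraint.
- review_id: no UNIQUE or single-column PK constraint.
- address: no UNIQUE or single-column PK constraint.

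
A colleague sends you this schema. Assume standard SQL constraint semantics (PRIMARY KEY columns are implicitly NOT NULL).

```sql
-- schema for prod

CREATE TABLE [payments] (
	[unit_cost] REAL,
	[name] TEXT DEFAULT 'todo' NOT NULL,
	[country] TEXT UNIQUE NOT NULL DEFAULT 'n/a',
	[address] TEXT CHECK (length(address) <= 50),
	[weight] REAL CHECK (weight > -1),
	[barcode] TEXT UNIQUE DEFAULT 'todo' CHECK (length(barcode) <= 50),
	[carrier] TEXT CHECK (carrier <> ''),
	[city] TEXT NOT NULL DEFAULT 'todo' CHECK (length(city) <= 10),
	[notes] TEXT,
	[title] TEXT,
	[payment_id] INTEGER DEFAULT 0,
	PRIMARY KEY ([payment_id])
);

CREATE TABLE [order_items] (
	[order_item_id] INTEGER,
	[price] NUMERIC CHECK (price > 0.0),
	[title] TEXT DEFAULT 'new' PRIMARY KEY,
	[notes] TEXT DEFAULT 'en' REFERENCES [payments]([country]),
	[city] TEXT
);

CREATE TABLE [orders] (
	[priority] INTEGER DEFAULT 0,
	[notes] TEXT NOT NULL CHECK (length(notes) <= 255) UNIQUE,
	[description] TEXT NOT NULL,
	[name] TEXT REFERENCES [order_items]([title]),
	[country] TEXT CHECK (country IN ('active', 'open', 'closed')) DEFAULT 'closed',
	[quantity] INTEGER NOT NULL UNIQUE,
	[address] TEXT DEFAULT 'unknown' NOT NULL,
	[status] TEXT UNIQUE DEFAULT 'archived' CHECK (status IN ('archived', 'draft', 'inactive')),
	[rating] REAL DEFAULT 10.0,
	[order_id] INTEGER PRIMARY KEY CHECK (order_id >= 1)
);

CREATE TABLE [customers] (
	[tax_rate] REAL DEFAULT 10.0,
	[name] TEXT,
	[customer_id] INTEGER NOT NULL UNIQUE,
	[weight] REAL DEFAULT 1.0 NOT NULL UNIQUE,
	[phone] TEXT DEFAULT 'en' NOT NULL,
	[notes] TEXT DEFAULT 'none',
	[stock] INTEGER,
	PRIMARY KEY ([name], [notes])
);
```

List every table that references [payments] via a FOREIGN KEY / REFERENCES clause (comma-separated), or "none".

- order_items.notes references payments(country).

order_items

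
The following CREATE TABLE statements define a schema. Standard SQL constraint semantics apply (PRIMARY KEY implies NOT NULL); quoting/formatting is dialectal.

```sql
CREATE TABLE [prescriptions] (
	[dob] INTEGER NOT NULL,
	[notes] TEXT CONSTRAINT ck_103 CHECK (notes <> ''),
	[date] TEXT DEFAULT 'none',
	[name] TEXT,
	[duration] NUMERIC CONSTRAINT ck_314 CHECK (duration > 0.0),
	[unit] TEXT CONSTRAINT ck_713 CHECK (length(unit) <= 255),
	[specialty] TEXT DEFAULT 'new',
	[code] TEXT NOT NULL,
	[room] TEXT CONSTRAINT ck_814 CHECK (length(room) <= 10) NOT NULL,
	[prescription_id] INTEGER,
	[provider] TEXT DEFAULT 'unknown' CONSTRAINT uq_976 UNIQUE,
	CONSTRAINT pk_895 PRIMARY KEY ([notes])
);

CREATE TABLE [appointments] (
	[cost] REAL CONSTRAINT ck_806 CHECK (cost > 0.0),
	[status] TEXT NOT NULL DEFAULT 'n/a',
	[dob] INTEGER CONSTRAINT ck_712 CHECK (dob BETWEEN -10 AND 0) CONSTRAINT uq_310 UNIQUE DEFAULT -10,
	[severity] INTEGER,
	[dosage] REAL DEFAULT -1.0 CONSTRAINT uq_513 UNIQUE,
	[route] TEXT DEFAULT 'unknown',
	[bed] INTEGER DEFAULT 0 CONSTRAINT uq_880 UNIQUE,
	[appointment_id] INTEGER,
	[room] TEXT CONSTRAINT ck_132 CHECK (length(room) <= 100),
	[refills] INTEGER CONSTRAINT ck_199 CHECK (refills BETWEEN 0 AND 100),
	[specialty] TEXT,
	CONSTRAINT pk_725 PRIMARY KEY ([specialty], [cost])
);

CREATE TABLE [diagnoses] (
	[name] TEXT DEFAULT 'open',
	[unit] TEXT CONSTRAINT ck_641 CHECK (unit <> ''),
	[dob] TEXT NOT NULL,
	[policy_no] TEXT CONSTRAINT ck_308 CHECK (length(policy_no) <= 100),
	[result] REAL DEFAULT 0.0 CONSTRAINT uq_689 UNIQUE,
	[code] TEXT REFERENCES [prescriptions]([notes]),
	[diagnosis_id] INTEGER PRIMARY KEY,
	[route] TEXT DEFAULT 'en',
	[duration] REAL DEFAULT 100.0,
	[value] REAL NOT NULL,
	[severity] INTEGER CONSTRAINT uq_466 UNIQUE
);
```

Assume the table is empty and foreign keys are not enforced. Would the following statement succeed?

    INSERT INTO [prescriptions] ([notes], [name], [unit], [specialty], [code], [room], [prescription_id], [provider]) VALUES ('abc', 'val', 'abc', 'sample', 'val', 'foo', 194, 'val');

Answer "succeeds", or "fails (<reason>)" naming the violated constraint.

fails (NOT NULL on dob)

dob is omitted from the column list and has no DEFAULT, so it would receive NULL.
But dob is declared NOT NULL.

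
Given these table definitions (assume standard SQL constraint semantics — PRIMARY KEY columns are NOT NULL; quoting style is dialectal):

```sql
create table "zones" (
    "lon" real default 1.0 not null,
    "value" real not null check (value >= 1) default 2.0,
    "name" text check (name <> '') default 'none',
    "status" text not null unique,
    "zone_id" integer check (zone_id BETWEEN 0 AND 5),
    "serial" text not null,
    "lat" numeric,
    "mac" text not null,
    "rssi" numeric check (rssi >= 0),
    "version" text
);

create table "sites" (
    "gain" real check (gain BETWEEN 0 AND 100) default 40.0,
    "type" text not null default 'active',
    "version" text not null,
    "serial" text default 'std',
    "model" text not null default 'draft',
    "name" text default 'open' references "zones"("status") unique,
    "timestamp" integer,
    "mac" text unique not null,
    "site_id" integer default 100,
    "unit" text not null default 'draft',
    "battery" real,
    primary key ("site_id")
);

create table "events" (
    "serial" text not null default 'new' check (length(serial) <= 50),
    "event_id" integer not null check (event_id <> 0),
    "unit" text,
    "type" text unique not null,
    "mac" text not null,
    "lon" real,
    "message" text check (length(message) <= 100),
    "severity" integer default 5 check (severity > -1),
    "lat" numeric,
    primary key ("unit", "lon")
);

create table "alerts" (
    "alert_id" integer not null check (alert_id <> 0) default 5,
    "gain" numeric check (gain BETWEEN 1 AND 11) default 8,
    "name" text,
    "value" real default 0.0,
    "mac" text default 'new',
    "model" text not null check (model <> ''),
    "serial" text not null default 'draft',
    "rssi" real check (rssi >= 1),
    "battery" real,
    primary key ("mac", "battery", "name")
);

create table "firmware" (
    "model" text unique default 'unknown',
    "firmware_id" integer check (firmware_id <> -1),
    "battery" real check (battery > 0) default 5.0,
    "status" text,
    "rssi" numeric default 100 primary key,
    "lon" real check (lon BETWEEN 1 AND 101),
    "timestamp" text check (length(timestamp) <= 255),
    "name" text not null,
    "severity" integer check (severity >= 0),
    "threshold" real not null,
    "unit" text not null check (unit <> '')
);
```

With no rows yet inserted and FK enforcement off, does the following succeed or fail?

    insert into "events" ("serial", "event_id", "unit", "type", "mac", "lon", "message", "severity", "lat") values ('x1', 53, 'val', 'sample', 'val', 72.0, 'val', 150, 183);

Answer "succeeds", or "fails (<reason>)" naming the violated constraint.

NOT NULL columns: event_id is supplied; lon is supplied; mac is supplied; serial is supplied; type is supplied; unit is supplied.
CHECK constraints: 'x1' satisfies (length(serial) <= 50); 53 satisfies (event_id <> 0); 'val' satisfies (length(message) <= 100); 150 satisfies (severity > -1).
No constraint is violated.

succeeds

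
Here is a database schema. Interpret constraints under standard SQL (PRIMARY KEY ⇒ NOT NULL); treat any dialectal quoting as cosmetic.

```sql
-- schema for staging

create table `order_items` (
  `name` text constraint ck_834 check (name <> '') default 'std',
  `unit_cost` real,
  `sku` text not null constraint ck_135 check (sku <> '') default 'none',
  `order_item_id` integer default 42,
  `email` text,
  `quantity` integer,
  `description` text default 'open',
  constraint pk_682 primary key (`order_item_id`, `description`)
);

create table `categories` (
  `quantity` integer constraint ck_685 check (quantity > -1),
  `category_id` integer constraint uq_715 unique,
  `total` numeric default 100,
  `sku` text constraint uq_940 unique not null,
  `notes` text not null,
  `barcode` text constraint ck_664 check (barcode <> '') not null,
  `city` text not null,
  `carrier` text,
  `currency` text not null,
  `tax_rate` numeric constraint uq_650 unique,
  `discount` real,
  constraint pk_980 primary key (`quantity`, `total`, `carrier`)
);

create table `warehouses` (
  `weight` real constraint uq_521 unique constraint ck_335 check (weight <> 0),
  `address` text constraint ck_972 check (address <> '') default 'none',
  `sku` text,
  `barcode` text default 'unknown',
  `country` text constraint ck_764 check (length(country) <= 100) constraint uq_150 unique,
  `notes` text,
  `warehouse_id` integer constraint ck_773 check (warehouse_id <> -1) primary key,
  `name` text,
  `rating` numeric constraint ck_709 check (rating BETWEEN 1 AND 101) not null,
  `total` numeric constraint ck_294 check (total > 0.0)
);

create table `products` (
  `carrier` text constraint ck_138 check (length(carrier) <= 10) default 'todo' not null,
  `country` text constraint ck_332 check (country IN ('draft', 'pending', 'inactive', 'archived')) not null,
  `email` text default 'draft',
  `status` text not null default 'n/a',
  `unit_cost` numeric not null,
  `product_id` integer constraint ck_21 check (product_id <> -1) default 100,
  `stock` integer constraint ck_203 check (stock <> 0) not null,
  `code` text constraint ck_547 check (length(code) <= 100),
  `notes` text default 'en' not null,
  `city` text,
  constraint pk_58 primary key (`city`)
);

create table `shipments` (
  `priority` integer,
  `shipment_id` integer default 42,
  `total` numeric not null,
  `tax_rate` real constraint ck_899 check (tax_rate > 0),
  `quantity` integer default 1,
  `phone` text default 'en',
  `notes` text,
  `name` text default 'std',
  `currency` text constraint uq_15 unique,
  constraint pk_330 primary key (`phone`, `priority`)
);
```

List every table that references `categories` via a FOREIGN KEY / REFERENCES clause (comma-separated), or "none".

none

No REFERENCES clause anywhere in the schema names categories.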